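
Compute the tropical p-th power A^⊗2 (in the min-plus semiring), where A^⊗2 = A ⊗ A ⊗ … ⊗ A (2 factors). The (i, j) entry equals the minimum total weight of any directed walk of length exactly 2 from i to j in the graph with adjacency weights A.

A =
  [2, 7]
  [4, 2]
A^⊗2 =
  [4, 9]
  [6, 4]

Each entry (A^⊗2)_ij equals the minimum over all length-2 walks i = v_0 → v_1 → … → v_2 = j of Σ_t A[v_t][v_{t+1}]. For example, for (i, j) = (0, 1) we minimise over 2 possible intermediate vertex sequences; the minimum is 9, attained along the walk 0 → 0 → 1.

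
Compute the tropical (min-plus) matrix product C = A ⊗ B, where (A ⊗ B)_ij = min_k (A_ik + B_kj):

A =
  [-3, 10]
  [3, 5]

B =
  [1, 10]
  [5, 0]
A ⊗ B =
  [-2, 7]
  [4, 5]

Apply the min-plus product entry-by-entry:
  C[0][0] = min over k of (A[0][0] + B[0][0] = -3 + 1 = -2, A[0][1] + B[1][0] = 10 + 5 = 15) = -2 (attained at k = 0)
  C[0][1] = min over k of (A[0][0] + B[0][1] = -3 + 10 = 7, A[0][1] + B[1][1] = 10 + 0 = 10) = 7 (attained at k = 0)
  C[1][0] = min over k of (A[1][0] + B[0][0] = 3 + 1 = 4, A[1][1] + B[1][0] = 5 + 5 = 10) = 4 (attained at k = 0)
  C[1][1] = min over k of (A[1][0] + B[0][1] = 3 + 10 = 13, A[1][1] + B[1][1] = 5 + 0 = 5) = 5 (attained at k = 1)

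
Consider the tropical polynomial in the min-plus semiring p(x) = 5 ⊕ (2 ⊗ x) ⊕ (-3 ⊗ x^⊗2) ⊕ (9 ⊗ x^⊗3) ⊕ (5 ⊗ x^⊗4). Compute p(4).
p(4) = 5

A tropical monomial a ⊗ x^⊗i evaluates to a + i · x. Evaluating each term at x = 4:
  Term 0 contributes 5 + 0 · 4 = 5
  Term 1 contributes 2 + 1 · 4 = 6
  Term 2 contributes -3 + 2 · 4 = 5
  Term 3 contributes 9 + 3 · 4 = 21
  Term 4 contributes 5 + 4 · 4 = 21
p(4) = ⊕ of these = min[5, 6, 5, 21, 21] = 5.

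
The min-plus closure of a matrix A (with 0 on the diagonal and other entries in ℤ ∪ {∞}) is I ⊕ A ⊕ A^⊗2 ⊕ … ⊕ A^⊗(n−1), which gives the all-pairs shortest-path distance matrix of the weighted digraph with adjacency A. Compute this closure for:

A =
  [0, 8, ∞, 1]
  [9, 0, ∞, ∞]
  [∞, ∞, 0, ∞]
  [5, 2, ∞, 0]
Closure =
  [0, 3, ∞, 1]
  [9, 0, ∞, 10]
  [∞, ∞, 0, ∞]
  [5, 2, ∞, 0]

This is the Floyd-Warshall all-pairs shortest-path computation. For each intermediate vertex k = 0, 1, …, 3, update dist[i][j] ← min(dist[i][j], dist[i][k] + dist[k][j]). The final matrix gives, for each (i, j), the minimum total weight of any directed path from i to j (possibly empty when i = j).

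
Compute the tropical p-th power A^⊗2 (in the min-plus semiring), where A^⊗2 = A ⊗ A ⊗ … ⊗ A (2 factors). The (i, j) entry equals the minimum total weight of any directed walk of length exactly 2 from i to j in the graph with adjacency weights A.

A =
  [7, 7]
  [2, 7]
A^⊗2 =
  [9, 14]
  [9, 9]

Each entry (A^⊗2)_ij equals the minimum over all length-2 walks i = v_0 → v_1 → … → v_2 = j of Σ_t A[v_t][v_{t+1}]. For example, for (i, j) = (0, 1) we minimise over 2 possible intermediate vertex sequences; the minimum is 14, attained along the walk 0 → 0 → 1.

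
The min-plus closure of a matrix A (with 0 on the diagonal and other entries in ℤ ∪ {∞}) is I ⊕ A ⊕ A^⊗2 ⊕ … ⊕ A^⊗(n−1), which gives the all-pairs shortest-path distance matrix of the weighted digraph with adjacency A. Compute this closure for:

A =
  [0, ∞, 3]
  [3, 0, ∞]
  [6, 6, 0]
Closure =
  [0, 9, 3]
  [3, 0, 6]
  [6, 6, 0]

This is the Floyd-Warshall all-pairs shortest-path computation. For each intermediate vertex k = 0, 1, …, 2, update dist[i][j] ← min(dist[i][j], dist[i][k] + dist[k][j]). The final matrix gives, for each (i, j), the minimum total weight of any directed path from i to j (possibly empty when i = j).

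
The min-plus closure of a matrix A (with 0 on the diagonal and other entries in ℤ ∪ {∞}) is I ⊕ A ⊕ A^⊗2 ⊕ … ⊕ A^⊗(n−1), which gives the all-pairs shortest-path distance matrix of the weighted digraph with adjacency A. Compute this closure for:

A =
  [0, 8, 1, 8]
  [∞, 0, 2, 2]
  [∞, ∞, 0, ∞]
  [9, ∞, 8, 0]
Closure =
  [0, 8, 1, 8]
  [11, 0, 2, 2]
  [∞, ∞, 0, ∞]
  [9, 17, 8, 0]

This is the Floyd-Warshall all-pairs shortest-path computation. For each intermediate vertex k = 0, 1, …, 3, update dist[i][j] ← min(dist[i][j], dist[i][k] + dist[k][j]). The final matrix gives, for each (i, j), the minimum total weight of any directed path from i to j (possibly empty when i = j).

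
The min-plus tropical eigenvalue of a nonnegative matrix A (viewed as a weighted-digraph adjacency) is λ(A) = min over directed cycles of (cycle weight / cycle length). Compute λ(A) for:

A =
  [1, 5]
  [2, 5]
λ(A) = 1

Enumerate directed cycles and compute their means (weight / length). Sample:
  cycle 0 → 0: weight = 1, length = 1, mean = 1/1 ≈ 1.000
  cycle 1 → 1: weight = 5, length = 1, mean = 5/1 ≈ 5.000
  cycle 0 → 1 → 0: weight = 7, length = 2, mean = 7/2 ≈ 3.500
  cycle 1 → 0 → 1: weight = 7, length = 2, mean = 7/2 ≈ 3.500
Minimum mean = 1.000, attained e.g. along the cycle 0 → 0 with weight 1 and length 1. So λ(A) = 1/1 = 1.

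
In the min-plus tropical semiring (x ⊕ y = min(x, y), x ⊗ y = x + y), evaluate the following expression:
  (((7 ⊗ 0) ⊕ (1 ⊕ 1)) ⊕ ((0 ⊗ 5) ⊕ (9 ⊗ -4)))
(((7 ⊗ 0) ⊕ (1 ⊕ 1)) ⊕ ((0 ⊗ 5) ⊕ (9 ⊗ -4))) = 1

Expand innermost to outermost. Recall ⊕ takes the minimum of its arguments and ⊗ takes their sum. Working out the expression (((7 ⊗ 0) ⊕ (1 ⊕ 1)) ⊕ ((0 ⊗ 5) ⊕ (9 ⊗ -4))) gives 1.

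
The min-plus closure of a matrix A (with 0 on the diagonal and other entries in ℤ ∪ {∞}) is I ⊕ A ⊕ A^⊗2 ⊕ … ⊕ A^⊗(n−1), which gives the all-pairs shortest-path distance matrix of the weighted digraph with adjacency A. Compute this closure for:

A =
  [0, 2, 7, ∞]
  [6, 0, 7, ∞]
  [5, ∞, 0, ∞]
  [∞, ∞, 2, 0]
Closure =
  [0, 2, 7, ∞]
  [6, 0, 7, ∞]
  [5, 7, 0, ∞]
  [7, 9, 2, 0]

This is the Floyd-Warshall all-pairs shortest-path computation. For each intermediate vertex k = 0, 1, …, 3, update dist[i][j] ← min(dist[i][j], dist[i][k] + dist[k][j]). The final matrix gives, for each (i, j), the minimum total weight of any directed path from i to j (possibly empty when i = j).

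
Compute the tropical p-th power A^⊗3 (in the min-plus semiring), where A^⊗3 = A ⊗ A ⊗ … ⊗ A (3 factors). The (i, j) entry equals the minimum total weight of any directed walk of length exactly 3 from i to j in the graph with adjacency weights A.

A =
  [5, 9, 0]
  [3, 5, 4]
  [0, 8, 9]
A^⊗3 =
  [5, 9, 0]
  [3, 11, 4]
  [0, 8, 5]

Each entry (A^⊗3)_ij equals the minimum over all length-3 walks i = v_0 → v_1 → … → v_3 = j of Σ_t A[v_t][v_{t+1}]. For example, for (i, j) = (0, 2) we minimise over 9 possible intermediate vertex sequences; the minimum is 0, attained along the walk 0 → 2 → 0 → 2.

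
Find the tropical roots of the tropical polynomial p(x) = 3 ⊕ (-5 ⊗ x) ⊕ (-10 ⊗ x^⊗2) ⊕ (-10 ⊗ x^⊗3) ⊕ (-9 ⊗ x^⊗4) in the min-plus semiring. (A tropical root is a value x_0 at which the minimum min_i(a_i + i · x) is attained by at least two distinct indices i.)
Roots: {-1, 0, 5, 8}

Each tropical root is a break point of the lower envelope of the lines y = a_i + i · x (there are 5 lines, with slopes 0, 1, ..., 4). Only the lines that attain the minimum somewhere contribute to roots; other lines are dominated. Here the surviving (envelope) indices are i = 4, i = 3, i = 2, i = 1, i = 0.
Intersections between consecutive envelope lines give the roots: for adjacent envelope indices i < j the intersection is x = (a_i − a_j) / (j − i). Reading off the sorted break points: {-1, 0, 5, 8}.
Verification: at each break x_0, at least two indices attain the minimum of min_i(a_i + i · x_0).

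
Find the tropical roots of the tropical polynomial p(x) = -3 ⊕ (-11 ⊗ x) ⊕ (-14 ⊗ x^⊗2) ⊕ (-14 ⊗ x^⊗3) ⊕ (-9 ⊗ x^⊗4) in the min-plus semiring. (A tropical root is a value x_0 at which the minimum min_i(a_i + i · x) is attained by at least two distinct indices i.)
Roots: {-5, 0, 3, 8}

Each tropical root is a break point of the lower envelope of the lines y = a_i + i · x (there are 5 lines, with slopes 0, 1, ..., 4). Only the lines that attain the minimum somewhere contribute to roots; other lines are dominated. Here the surviving (envelope) indices are i = 4, i = 3, i = 2, i = 1, i = 0.
Intersections between consecutive envelope lines give the roots: for adjacent envelope indices i < j the intersection is x = (a_i − a_j) / (j − i). Reading off the sorted break points: {-5, 0, 3, 8}.
Verification: at each break x_0, at least two indices attain the minimum of min_i(a_i + i · x_0).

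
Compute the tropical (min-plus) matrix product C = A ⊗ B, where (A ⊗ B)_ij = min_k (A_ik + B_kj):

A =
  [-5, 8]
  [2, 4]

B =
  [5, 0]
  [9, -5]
A ⊗ B =
  [0, -5]
  [7, -1]

Apply the min-plus product entry-by-entry:
  C[0][0] = min over k of (A[0][0] + B[0][0] = -5 + 5 = 0, A[0][1] + B[1][0] = 8 + 9 = 17) = 0 (attained at k = 0)
  C[0][1] = min over k of (A[0][0] + B[0][1] = -5 + 0 = -5, A[0][1] + B[1][1] = 8 + -5 = 3) = -5 (attained at k = 0)
  C[1][0] = min over k of (A[1][0] + B[0][0] = 2 + 5 = 7, A[1][1] + B[1][0] = 4 + 9 = 13) = 7 (attained at k = 0)
  C[1][1] = min over k of (A[1][0] + B[0][1] = 2 + 0 = 2, A[1][1] + B[1][1] = 4 + -5 = -1) = -1 (attained at k = 1)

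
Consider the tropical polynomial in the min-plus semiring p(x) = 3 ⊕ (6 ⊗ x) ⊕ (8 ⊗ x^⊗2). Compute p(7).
p(7) = 3

A tropical monomial a ⊗ x^⊗i evaluates to a + i · x. Evaluating each term at x = 7:
  Term 0 contributes 3 + 0 · 7 = 3
  Term 1 contributes 6 + 1 · 7 = 13
  Term 2 contributes 8 + 2 · 7 = 22
p(7) = ⊕ of these = min[3, 13, 22] = 3.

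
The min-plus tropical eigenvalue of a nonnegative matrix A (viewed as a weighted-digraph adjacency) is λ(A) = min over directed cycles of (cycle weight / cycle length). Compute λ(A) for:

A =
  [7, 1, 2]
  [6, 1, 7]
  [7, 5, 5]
λ(A) = 1

Enumerate directed cycles and compute their means (weight / length). Sample:
  cycle 0 → 0: weight = 7, length = 1, mean = 7/1 ≈ 7.000
  cycle 1 → 1: weight = 1, length = 1, mean = 1/1 ≈ 1.000
  cycle 2 → 2: weight = 5, length = 1, mean = 5/1 ≈ 5.000
  cycle 0 → 1 → 0: weight = 7, length = 2, mean = 7/2 ≈ 3.500
  cycle 0 → 2 → 0: weight = 9, length = 2, mean = 9/2 ≈ 4.500
  cycle 1 → 0 → 1: weight = 7, length = 2, mean = 7/2 ≈ 3.500
Minimum mean = 1.000, attained e.g. along the cycle 1 → 1 with weight 1 and length 1. So λ(A) = 1/1 = 1.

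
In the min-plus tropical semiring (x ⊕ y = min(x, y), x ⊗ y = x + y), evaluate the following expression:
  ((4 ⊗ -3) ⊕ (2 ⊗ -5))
((4 ⊗ -3) ⊕ (2 ⊗ -5)) = -3

Expand innermost to outermost. Recall ⊕ takes the minimum of its arguments and ⊗ takes their sum. Working out the expression ((4 ⊗ -3) ⊕ (2 ⊗ -5)) gives -3.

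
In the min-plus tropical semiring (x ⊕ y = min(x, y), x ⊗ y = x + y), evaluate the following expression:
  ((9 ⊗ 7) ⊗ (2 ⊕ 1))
((9 ⊗ 7) ⊗ (2 ⊕ 1)) = 17

Expand innermost to outermost. Recall ⊕ takes the minimum of its arguments and ⊗ takes their sum. Working out the expression ((9 ⊗ 7) ⊗ (2 ⊕ 1)) gives 17.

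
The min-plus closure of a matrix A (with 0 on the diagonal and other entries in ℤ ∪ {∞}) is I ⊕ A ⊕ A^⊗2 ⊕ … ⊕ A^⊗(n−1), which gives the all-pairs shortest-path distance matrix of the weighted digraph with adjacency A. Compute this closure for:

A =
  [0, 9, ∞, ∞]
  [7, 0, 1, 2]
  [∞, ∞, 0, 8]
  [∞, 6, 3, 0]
Closure =
  [0, 9, 10, 11]
  [7, 0, 1, 2]
  [21, 14, 0, 8]
  [13, 6, 3, 0]

This is the Floyd-Warshall all-pairs shortest-path computation. For each intermediate vertex k = 0, 1, …, 3, update dist[i][j] ← min(dist[i][j], dist[i][k] + dist[k][j]). The final matrix gives, for each (i, j), the minimum total weight of any directed path from i to j (possibly empty when i = j).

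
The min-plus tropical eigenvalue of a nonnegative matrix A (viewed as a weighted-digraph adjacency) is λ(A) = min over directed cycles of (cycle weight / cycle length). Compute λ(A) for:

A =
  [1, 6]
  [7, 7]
λ(A) = 1

Enumerate directed cycles and compute their means (weight / length). Sample:
  cycle 0 → 0: weight = 1, length = 1, mean = 1/1 ≈ 1.000
  cycle 1 → 1: weight = 7, length = 1, mean = 7/1 ≈ 7.000
  cycle 0 → 1 → 0: weight = 13, length = 2, mean = 13/2 ≈ 6.500
  cycle 1 → 0 → 1: weight = 13, length = 2, mean = 13/2 ≈ 6.500
Minimum mean = 1.000, attained e.g. along the cycle 0 → 0 with weight 1 and length 1. So λ(A) = 1/1 = 1.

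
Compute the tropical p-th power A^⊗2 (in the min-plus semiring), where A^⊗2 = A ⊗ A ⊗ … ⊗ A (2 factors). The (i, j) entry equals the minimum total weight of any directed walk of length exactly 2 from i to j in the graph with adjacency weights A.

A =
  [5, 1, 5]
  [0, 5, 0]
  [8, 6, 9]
A^⊗2 =
  [1, 6, 1]
  [5, 1, 5]
  [6, 9, 6]

Each entry (A^⊗2)_ij equals the minimum over all length-2 walks i = v_0 → v_1 → … → v_2 = j of Σ_t A[v_t][v_{t+1}]. For example, for (i, j) = (0, 2) we minimise over 3 possible intermediate vertex sequences; the minimum is 1, attained along the walk 0 → 1 → 2.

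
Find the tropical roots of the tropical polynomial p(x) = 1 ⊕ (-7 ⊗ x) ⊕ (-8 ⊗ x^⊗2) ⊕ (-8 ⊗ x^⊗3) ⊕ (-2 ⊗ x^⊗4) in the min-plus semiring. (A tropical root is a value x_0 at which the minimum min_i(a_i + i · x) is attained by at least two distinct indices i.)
Roots: {-6, 0, 1, 8}

Each tropical root is a break point of the lower envelope of the lines y = a_i + i · x (there are 5 lines, with slopes 0, 1, ..., 4). Only the lines that attain the minimum somewhere contribute to roots; other lines are dominated. Here the surviving (envelope) indices are i = 4, i = 3, i = 2, i = 1, i = 0.
Intersections between consecutive envelope lines give the roots: for adjacent envelope indices i < j the intersection is x = (a_i − a_j) / (j − i). Reading off the sorted break points: {-6, 0, 1, 8}.
Verification: at each break x_0, at least two indices attain the minimum of min_i(a_i + i · x_0).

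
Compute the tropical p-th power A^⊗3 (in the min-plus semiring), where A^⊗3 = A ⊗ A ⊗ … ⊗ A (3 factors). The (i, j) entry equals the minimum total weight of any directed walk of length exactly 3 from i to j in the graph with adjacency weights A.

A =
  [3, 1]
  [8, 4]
A^⊗3 =
  [9, 7]
  [14, 12]

Each entry (A^⊗3)_ij equals the minimum over all length-3 walks i = v_0 → v_1 → … → v_3 = j of Σ_t A[v_t][v_{t+1}]. For example, for (i, j) = (0, 1) we minimise over 4 possible intermediate vertex sequences; the minimum is 7, attained along the walk 0 → 0 → 0 → 1.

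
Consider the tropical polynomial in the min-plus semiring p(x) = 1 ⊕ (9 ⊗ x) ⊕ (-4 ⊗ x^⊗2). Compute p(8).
p(8) = 1

A tropical monomial a ⊗ x^⊗i evaluates to a + i · x. Evaluating each term at x = 8:
  Term 0 contributes 1 + 0 · 8 = 1
  Term 1 contributes 9 + 1 · 8 = 17
  Term 2 contributes -4 + 2 · 8 = 12
p(8) = ⊕ of these = min[1, 17, 12] = 1.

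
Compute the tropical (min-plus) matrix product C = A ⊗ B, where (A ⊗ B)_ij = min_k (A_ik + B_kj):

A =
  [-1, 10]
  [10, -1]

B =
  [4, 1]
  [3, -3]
A ⊗ B =
  [3, 0]
  [2, -4]

Apply the min-plus product entry-by-entry:
  C[0][0] = min over k of (A[0][0] + B[0][0] = -1 + 4 = 3, A[0][1] + B[1][0] = 10 + 3 = 13) = 3 (attained at k = 0)
  C[0][1] = min over k of (A[0][0] + B[0][1] = -1 + 1 = 0, A[0][1] + B[1][1] = 10 + -3 = 7) = 0 (attained at k = 0)
  C[1][0] = min over k of (A[1][0] + B[0][0] = 10 + 4 = 14, A[1][1] + B[1][0] = -1 + 3 = 2) = 2 (attained at k = 1)
  C[1][1] = min over k of (A[1][0] + B[0][1] = 10 + 1 = 11, A[1][1] + B[1][1] = -1 + -3 = -4) = -4 (attained at k = 1)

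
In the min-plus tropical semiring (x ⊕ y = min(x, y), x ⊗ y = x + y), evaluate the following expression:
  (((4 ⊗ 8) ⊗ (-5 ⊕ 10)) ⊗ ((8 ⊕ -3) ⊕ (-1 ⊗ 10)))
(((4 ⊗ 8) ⊗ (-5 ⊕ 10)) ⊗ ((8 ⊕ -3) ⊕ (-1 ⊗ 10))) = 4

Expand innermost to outermost. Recall ⊕ takes the minimum of its arguments and ⊗ takes their sum. Working out the expression (((4 ⊗ 8) ⊗ (-5 ⊕ 10)) ⊗ ((8 ⊕ -3) ⊕ (-1 ⊗ 10))) gives 4.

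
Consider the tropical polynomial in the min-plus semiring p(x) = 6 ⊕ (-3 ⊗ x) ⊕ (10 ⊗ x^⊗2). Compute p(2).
p(2) = -1

A tropical monomial a ⊗ x^⊗i evaluates to a + i · x. Evaluating each term at x = 2:
  Term 0 contributes 6 + 0 · 2 = 6
  Term 1 contributes -3 + 1 · 2 = -1
  Term 2 contributes 10 + 2 · 2 = 14
p(2) = ⊕ of these = min[6, -1, 14] = -1.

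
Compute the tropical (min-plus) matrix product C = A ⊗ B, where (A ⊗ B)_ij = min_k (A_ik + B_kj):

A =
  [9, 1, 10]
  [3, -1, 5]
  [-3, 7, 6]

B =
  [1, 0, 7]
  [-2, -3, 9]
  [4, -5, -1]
A ⊗ B =
  [-1, -2, 9]
  [-3, -4, 4]
  [-2, -3, 4]

Apply the min-plus product entry-by-entry:
  C[0][0] = min over k of (A[0][0] + B[0][0] = 9 + 1 = 10, A[0][1] + B[1][0] = 1 + -2 = -1, A[0][2] + B[2][0] = 10 + 4 = 14) = -1 (attained at k = 1)
  C[0][1] = min over k of (A[0][0] + B[0][1] = 9 + 0 = 9, A[0][1] + B[1][1] = 1 + -3 = -2, A[0][2] + B[2][1] = 10 + -5 = 5) = -2 (attained at k = 1)
  C[0][2] = min over k of (A[0][0] + B[0][2] = 9 + 7 = 16, A[0][1] + B[1][2] = 1 + 9 = 10, A[0][2] + B[2][2] = 10 + -1 = 9) = 9 (attained at k = 2)
  C[1][0] = min over k of (A[1][0] + B[0][0] = 3 + 1 = 4, A[1][1] + B[1][0] = -1 + -2 = -3, A[1][2] + B[2][0] = 5 + 4 = 9) = -3 (attained at k = 1)
  C[1][1] = min over k of (A[1][0] + B[0][1] = 3 + 0 = 3, A[1][1] + B[1][1] = -1 + -3 = -4, A[1][2] + B[2][1] = 5 + -5 = 0) = -4 (attained at k = 1)
  C[1][2] = min over k of (A[1][0] + B[0][2] = 3 + 7 = 10, A[1][1] + B[1][2] = -1 + 9 = 8, A[1][2] + B[2][2] = 5 + -1 = 4) = 4 (attained at k = 2)
  C[2][0] = min over k of (A[2][0] + B[0][0] = -3 + 1 = -2, A[2][1] + B[1][0] = 7 + -2 = 5, A[2][2] + B[2][0] = 6 + 4 = 10) = -2 (attained at k = 0)
  C[2][1] = min over k of (A[2][0] + B[0][1] = -3 + 0 = -3, A[2][1] + B[1][1] = 7 + -3 = 4, A[2][2] + B[2][1] = 6 + -5 = 1) = -3 (attained at k = 0)
  C[2][2] = min over k of (A[2][0] + B[0][2] = -3 + 7 = 4, A[2][1] + B[1][2] = 7 + 9 = 16, A[2][2] + B[2][2] = 6 + -1 = 5) = 4 (attained at k = 0)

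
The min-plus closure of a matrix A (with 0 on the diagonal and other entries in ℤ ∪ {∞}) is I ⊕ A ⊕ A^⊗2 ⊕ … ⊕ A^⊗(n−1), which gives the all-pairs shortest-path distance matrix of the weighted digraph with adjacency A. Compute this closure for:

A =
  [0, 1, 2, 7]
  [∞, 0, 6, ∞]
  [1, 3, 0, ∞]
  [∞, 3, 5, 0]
Closure =
  [0, 1, 2, 7]
  [7, 0, 6, 14]
  [1, 2, 0, 8]
  [6, 3, 5, 0]

This is the Floyd-Warshall all-pairs shortest-path computation. For each intermediate vertex k = 0, 1, …, 3, update dist[i][j] ← min(dist[i][j], dist[i][k] + dist[k][j]). The final matrix gives, for each (i, j), the minimum total weight of any directed path from i to j (possibly empty when i = j).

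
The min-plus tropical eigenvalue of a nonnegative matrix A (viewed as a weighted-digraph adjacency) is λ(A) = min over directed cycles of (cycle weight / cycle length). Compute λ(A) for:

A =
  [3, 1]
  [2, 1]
λ(A) = 1

Enumerate directed cycles and compute their means (weight / length). Sample:
  cycle 0 → 0: weight = 3, length = 1, mean = 3/1 ≈ 3.000
  cycle 1 → 1: weight = 1, length = 1, mean = 1/1 ≈ 1.000
  cycle 0 → 1 → 0: weight = 3, length = 2, mean = 3/2 ≈ 1.500
  cycle 1 → 0 → 1: weight = 3, length = 2, mean = 3/2 ≈ 1.500
Minimum mean = 1.000, attained e.g. along the cycle 1 → 1 with weight 1 and length 1. So λ(A) = 1/1 = 1.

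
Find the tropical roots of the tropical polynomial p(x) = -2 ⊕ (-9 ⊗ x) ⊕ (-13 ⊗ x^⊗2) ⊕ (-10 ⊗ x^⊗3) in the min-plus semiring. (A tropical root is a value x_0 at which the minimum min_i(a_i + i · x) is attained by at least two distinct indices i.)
Roots: {-3, 4, 7}

Each tropical root is a break point of the lower envelope of the lines y = a_i + i · x (there are 4 lines, with slopes 0, 1, ..., 3). Only the lines that attain the minimum somewhere contribute to roots; other lines are dominated. Here the surviving (envelope) indices are i = 3, i = 2, i = 1, i = 0.
Intersections between consecutive envelope lines give the roots: for adjacent envelope indices i < j the intersection is x = (a_i − a_j) / (j − i). Reading off the sorted break points: {-3, 4, 7}.
Verification: at each break x_0, at least two indices attain the minimum of min_i(a_i + i · x_0).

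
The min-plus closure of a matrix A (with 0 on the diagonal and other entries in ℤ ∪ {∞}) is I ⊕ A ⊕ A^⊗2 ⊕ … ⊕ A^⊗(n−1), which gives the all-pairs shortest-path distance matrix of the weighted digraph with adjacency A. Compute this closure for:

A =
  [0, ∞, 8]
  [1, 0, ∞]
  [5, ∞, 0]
Closure =
  [0, ∞, 8]
  [1, 0, 9]
  [5, ∞, 0]

This is the Floyd-Warshall all-pairs shortest-path computation. For each intermediate vertex k = 0, 1, …, 2, update dist[i][j] ← min(dist[i][j], dist[i][k] + dist[k][j]). The final matrix gives, for each (i, j), the minimum total weight of any directed path from i to j (possibly empty when i = j).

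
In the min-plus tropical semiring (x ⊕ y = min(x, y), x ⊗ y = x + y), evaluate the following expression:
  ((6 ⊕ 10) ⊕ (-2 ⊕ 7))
((6 ⊕ 10) ⊕ (-2 ⊕ 7)) = -2

Expand innermost to outermost. Recall ⊕ takes the minimum of its arguments and ⊗ takes their sum. Working out the expression ((6 ⊕ 10) ⊕ (-2 ⊕ 7)) gives -2.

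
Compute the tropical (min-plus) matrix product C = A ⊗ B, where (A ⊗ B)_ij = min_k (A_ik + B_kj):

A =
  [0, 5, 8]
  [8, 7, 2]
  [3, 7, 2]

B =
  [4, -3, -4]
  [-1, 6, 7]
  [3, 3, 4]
A ⊗ B =
  [4, -3, -4]
  [5, 5, 4]
  [5, 0, -1]

Apply the min-plus product entry-by-entry:
  C[0][0] = min over k of (A[0][0] + B[0][0] = 0 + 4 = 4, A[0][1] + B[1][0] = 5 + -1 = 4, A[0][2] + B[2][0] = 8 + 3 = 11) = 4 (attained at k = 0)
  C[0][1] = min over k of (A[0][0] + B[0][1] = 0 + -3 = -3, A[0][1] + B[1][1] = 5 + 6 = 11, A[0][2] + B[2][1] = 8 + 3 = 11) = -3 (attained at k = 0)
  C[0][2] = min over k of (A[0][0] + B[0][2] = 0 + -4 = -4, A[0][1] + B[1][2] = 5 + 7 = 12, A[0][2] + B[2][2] = 8 + 4 = 12) = -4 (attained at k = 0)
  C[1][0] = min over k of (A[1][0] + B[0][0] = 8 + 4 = 12, A[1][1] + B[1][0] = 7 + -1 = 6, A[1][2] + B[2][0] = 2 + 3 = 5) = 5 (attained at k = 2)
  C[1][1] = min over k of (A[1][0] + B[0][1] = 8 + -3 = 5, A[1][1] + B[1][1] = 7 + 6 = 13, A[1][2] + B[2][1] = 2 + 3 = 5) = 5 (attained at k = 0)
  C[1][2] = min over k of (A[1][0] + B[0][2] = 8 + -4 = 4, A[1][1] + B[1][2] = 7 + 7 = 14, A[1][2] + B[2][2] = 2 + 4 = 6) = 4 (attained at k = 0)
  C[2][0] = min over k of (A[2][0] + B[0][0] = 3 + 4 = 7, A[2][1] + B[1][0] = 7 + -1 = 6, A[2][2] + B[2][0] = 2 + 3 = 5) = 5 (attained at k = 2)
  C[2][1] = min over k of (A[2][0] + B[0][1] = 3 + -3 = 0, A[2][1] + B[1][1] = 7 + 6 = 13, A[2][2] + B[2][1] = 2 + 3 = 5) = 0 (attained at k = 0)
  C[2][2] = min over k of (A[2][0] + B[0][2] = 3 + -4 = -1, A[2][1] + B[1][2] = 7 + 7 = 14, A[2][2] + B[2][2] = 2 + 4 = 6) = -1 (attained at k = 0)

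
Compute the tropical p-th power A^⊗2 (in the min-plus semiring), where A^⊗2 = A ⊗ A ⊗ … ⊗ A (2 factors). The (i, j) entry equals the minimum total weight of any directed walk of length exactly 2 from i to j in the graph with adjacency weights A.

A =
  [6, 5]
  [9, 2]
A^⊗2 =
  [12, 7]
  [11, 4]

Each entry (A^⊗2)_ij equals the minimum over all length-2 walks i = v_0 → v_1 → … → v_2 = j of Σ_t A[v_t][v_{t+1}]. For example, for (i, j) = (0, 1) we minimise over 2 possible intermediate vertex sequences; the minimum is 7, attained along the walk 0 → 1 → 1.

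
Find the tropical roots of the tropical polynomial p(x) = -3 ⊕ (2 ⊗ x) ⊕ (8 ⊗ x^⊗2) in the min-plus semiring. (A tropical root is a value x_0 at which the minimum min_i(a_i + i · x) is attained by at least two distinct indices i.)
Roots: {-6, -5}

Each tropical root is a break point of the lower envelope of the lines y = a_i + i · x (there are 3 lines, with slopes 0, 1, ..., 2). Only the lines that attain the minimum somewhere contribute to roots; other lines are dominated. Here the surviving (envelope) indices are i = 2, i = 1, i = 0.
Intersections between consecutive envelope lines give the roots: for adjacent envelope indices i < j the intersection is x = (a_i − a_j) / (j − i). Reading off the sorted break points: {-6, -5}.
Verification: at each break x_0, at least two indices attain the minimum of min_i(a_i + i · x_0).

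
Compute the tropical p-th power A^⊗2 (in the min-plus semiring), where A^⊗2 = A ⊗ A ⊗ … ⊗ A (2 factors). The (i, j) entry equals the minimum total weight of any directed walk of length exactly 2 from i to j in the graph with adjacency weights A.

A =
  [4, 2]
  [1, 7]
A^⊗2 =
  [3, 6]
  [5, 3]

Each entry (A^⊗2)_ij equals the minimum over all length-2 walks i = v_0 → v_1 → … → v_2 = j of Σ_t A[v_t][v_{t+1}]. For example, for (i, j) = (0, 1) we minimise over 2 possible intermediate vertex sequences; the minimum is 6, attained along the walk 0 → 0 → 1.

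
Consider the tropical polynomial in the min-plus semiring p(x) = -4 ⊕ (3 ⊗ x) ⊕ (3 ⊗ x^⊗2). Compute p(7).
p(7) = -4

A tropical monomial a ⊗ x^⊗i evaluates to a + i · x. Evaluating each term at x = 7:
  Term 0 contributes -4 + 0 · 7 = -4
  Term 1 contributes 3 + 1 · 7 = 10
  Term 2 contributes 3 + 2 · 7 = 17
p(7) = ⊕ of these = min[-4, 10, 17] = -4.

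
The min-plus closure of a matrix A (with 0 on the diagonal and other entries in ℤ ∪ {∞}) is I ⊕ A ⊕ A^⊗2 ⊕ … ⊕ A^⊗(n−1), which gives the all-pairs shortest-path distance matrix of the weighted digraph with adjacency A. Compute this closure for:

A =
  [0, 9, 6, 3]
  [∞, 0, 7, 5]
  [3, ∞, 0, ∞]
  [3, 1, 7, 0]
Closure =
  [0, 4, 6, 3]
  [8, 0, 7, 5]
  [3, 7, 0, 6]
  [3, 1, 7, 0]

This is the Floyd-Warshall all-pairs shortest-path computation. For each intermediate vertex k = 0, 1, …, 3, update dist[i][j] ← min(dist[i][j], dist[i][k] + dist[k][j]). The final matrix gives, for each (i, j), the minimum total weight of any directed path from i to j (possibly empty when i = j).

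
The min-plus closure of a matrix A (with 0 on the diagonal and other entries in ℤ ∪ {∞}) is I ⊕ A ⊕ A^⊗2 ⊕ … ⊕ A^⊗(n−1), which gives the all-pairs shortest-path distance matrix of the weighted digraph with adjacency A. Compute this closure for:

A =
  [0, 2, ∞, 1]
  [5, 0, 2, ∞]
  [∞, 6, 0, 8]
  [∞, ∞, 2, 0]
Closure =
  [0, 2, 3, 1]
  [5, 0, 2, 6]
  [11, 6, 0, 8]
  [13, 8, 2, 0]

This is the Floyd-Warshall all-pairs shortest-path computation. For each intermediate vertex k = 0, 1, …, 3, update dist[i][j] ← min(dist[i][j], dist[i][k] + dist[k][j]). The final matrix gives, for each (i, j), the minimum total weight of any directed path from i to j (possibly empty when i = j).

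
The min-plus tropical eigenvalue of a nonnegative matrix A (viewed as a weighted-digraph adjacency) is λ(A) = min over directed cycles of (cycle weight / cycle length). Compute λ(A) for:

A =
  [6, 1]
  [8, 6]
λ(A) = 9/2

Enumerate directed cycles and compute their means (weight / length). Sample:
  cycle 0 → 0: weight = 6, length = 1, mean = 6/1 ≈ 6.000
  cycle 1 → 1: weight = 6, length = 1, mean = 6/1 ≈ 6.000
  cycle 0 → 1 → 0: weight = 9, length = 2, mean = 9/2 ≈ 4.500
  cycle 1 → 0 → 1: weight = 9, length = 2, mean = 9/2 ≈ 4.500
Minimum mean = 4.500, attained e.g. along the cycle 0 → 1 → 0 with weight 9 and length 2. So λ(A) = 9/2 = 9/2.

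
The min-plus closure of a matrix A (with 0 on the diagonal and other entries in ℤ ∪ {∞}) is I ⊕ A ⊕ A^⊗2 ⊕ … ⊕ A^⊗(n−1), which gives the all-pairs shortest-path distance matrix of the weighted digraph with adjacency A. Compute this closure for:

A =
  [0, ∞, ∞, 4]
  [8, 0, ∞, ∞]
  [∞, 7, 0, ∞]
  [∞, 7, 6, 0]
Closure =
  [0, 11, 10, 4]
  [8, 0, 18, 12]
  [15, 7, 0, 19]
  [15, 7, 6, 0]

This is the Floyd-Warshall all-pairs shortest-path computation. For each intermediate vertex k = 0, 1, …, 3, update dist[i][j] ← min(dist[i][j], dist[i][k] + dist[k][j]). The final matrix gives, for each (i, j), the minimum total weight of any directed path from i to j (possibly empty when i = j).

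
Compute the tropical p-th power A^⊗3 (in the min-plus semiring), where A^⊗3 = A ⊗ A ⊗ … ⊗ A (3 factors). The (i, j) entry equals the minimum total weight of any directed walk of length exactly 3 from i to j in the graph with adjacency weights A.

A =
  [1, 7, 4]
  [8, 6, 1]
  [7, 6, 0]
A^⊗3 =
  [3, 9, 4]
  [8, 7, 1]
  [7, 6, 0]

Each entry (A^⊗3)_ij equals the minimum over all length-3 walks i = v_0 → v_1 → … → v_3 = j of Σ_t A[v_t][v_{t+1}]. For example, for (i, j) = (0, 2) we minimise over 9 possible intermediate vertex sequences; the minimum is 4, attained along the walk 0 → 2 → 2 → 2.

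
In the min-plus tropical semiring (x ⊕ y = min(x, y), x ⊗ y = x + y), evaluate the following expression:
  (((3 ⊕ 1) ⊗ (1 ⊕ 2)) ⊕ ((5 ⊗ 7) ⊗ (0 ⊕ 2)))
(((3 ⊕ 1) ⊗ (1 ⊕ 2)) ⊕ ((5 ⊗ 7) ⊗ (0 ⊕ 2))) = 2

Expand innermost to outermost. Recall ⊕ takes the minimum of its arguments and ⊗ takes their sum. Working out the expression (((3 ⊕ 1) ⊗ (1 ⊕ 2)) ⊕ ((5 ⊗ 7) ⊗ (0 ⊕ 2))) gives 2.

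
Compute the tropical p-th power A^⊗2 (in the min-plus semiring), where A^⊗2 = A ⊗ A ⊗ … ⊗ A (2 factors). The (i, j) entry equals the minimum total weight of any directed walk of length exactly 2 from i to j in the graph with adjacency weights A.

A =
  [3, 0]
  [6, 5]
A^⊗2 =
  [6, 3]
  [9, 6]

Each entry (A^⊗2)_ij equals the minimum over all length-2 walks i = v_0 → v_1 → … → v_2 = j of Σ_t A[v_t][v_{t+1}]. For example, for (i, j) = (0, 1) we minimise over 2 possible intermediate vertex sequences; the minimum is 3, attained along the walk 0 → 0 → 1.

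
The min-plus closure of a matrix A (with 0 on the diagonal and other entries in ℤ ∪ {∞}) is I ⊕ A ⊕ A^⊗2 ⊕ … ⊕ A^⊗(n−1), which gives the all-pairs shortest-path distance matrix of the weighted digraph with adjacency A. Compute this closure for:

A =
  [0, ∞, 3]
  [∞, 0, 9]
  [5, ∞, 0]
Closure =
  [0, ∞, 3]
  [14, 0, 9]
  [5, ∞, 0]

This is the Floyd-Warshall all-pairs shortest-path computation. For each intermediate vertex k = 0, 1, …, 2, update dist[i][j] ← min(dist[i][j], dist[i][k] + dist[k][j]). The final matrix gives, for each (i, j), the minimum total weight of any directed path from i to j (possibly empty when i = j).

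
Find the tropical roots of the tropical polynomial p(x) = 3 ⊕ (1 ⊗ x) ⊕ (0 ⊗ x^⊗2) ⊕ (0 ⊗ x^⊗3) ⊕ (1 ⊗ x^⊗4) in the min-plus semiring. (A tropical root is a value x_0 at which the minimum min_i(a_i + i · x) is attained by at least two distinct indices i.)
Roots: {-1, 0, 1, 2}

Each tropical root is a break point of the lower envelope of the lines y = a_i + i · x (there are 5 lines, with slopes 0, 1, ..., 4). Only the lines that attain the minimum somewhere contribute to roots; other lines are dominated. Here the surviving (envelope) indices are i = 4, i = 3, i = 2, i = 1, i = 0.
Intersections between consecutive envelope lines give the roots: for adjacent envelope indices i < j the intersection is x = (a_i − a_j) / (j − i). Reading off the sorted break points: {-1, 0, 1, 2}.
Verification: at each break x_0, at least two indices attain the minimum of min_i(a_i + i · x_0).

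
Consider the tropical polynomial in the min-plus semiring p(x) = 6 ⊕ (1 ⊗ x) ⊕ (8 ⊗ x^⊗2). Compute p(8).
p(8) = 6

A tropical monomial a ⊗ x^⊗i evaluates to a + i · x. Evaluating each term at x = 8:
  Term 0 contributes 6 + 0 · 8 = 6
  Term 1 contributes 1 + 1 · 8 = 9
  Term 2 contributes 8 + 2 · 8 = 24
p(8) = ⊕ of these = min[6, 9, 24] = 6.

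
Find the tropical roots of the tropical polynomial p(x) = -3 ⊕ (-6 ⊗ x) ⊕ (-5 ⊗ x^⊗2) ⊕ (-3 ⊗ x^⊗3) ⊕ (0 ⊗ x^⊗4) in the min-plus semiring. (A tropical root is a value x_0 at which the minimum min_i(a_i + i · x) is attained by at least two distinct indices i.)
Roots: {-3, -2, -1, 3}

Each tropical root is a break point of the lower envelope of the lines y = a_i + i · x (there are 5 lines, with slopes 0, 1, ..., 4). Only the lines that attain the minimum somewhere contribute to roots; other lines are dominated. Here the surviving (envelope) indices are i = 4, i = 3, i = 2, i = 1, i = 0.
Intersections between consecutive envelope lines give the roots: for adjacent envelope indices i < j the intersection is x = (a_i − a_j) / (j − i). Reading off the sorted break points: {-3, -2, -1, 3}.
Verification: at each break x_0, at least two indices attain the minimum of min_i(a_i + i · x_0).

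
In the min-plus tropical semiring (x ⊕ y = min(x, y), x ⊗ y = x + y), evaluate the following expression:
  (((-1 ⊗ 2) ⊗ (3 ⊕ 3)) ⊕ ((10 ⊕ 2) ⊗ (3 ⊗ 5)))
(((-1 ⊗ 2) ⊗ (3 ⊕ 3)) ⊕ ((10 ⊕ 2) ⊗ (3 ⊗ 5))) = 4

Expand innermost to outermost. Recall ⊕ takes the minimum of its arguments and ⊗ takes their sum. Working out the expression (((-1 ⊗ 2) ⊗ (3 ⊕ 3)) ⊕ ((10 ⊕ 2) ⊗ (3 ⊗ 5))) gives 4.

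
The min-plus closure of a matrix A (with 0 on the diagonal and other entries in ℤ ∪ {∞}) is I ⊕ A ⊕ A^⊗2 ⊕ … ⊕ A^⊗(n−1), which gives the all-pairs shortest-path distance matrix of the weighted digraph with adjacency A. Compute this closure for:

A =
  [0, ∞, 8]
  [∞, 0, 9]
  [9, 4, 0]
Closure =
  [0, 12, 8]
  [18, 0, 9]
  [9, 4, 0]

This is the Floyd-Warshall all-pairs shortest-path computation. For each intermediate vertex k = 0, 1, …, 2, update dist[i][j] ← min(dist[i][j], dist[i][k] + dist[k][j]). The final matrix gives, for each (i, j), the minimum total weight of any directed path from i to j (possibly empty when i = j).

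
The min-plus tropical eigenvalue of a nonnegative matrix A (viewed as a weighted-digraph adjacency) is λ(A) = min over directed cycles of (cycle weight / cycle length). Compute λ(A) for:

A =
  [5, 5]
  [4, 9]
λ(A) = 9/2

Enumerate directed cycles and compute their means (weight / length). Sample:
  cycle 0 → 0: weight = 5, length = 1, mean = 5/1 ≈ 5.000
  cycle 1 → 1: weight = 9, length = 1, mean = 9/1 ≈ 9.000
  cycle 0 → 1 → 0: weight = 9, length = 2, mean = 9/2 ≈ 4.500
  cycle 1 → 0 → 1: weight = 9, length = 2, mean = 9/2 ≈ 4.500
Minimum mean = 4.500, attained e.g. along the cycle 0 → 1 → 0 with weight 9 and length 2. So λ(A) = 9/2 = 9/2.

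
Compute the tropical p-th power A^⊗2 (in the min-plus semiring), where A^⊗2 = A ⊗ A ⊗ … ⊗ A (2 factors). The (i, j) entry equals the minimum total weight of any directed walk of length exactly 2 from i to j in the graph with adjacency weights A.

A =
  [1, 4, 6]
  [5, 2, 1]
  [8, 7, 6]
A^⊗2 =
  [2, 5, 5]
  [6, 4, 3]
  [9, 9, 8]

Each entry (A^⊗2)_ij equals the minimum over all length-2 walks i = v_0 → v_1 → … → v_2 = j of Σ_t A[v_t][v_{t+1}]. For example, for (i, j) = (0, 2) we minimise over 3 possible intermediate vertex sequences; the minimum is 5, attained along the walk 0 → 1 → 2.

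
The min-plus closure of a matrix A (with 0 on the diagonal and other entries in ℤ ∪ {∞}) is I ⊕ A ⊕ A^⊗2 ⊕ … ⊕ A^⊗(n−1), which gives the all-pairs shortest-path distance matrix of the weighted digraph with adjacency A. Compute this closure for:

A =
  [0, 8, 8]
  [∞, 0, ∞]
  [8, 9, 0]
Closure =
  [0, 8, 8]
  [∞, 0, ∞]
  [8, 9, 0]

This is the Floyd-Warshall all-pairs shortest-path computation. For each intermediate vertex k = 0, 1, …, 2, update dist[i][j] ← min(dist[i][j], dist[i][k] + dist[k][j]). The final matrix gives, for each (i, j), the minimum total weight of any directed path from i to j (possibly empty when i = j).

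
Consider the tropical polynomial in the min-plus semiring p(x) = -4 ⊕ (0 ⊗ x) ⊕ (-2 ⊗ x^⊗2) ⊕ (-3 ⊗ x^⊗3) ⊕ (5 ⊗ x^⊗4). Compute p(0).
p(0) = -4

A tropical monomial a ⊗ x^⊗i evaluates to a + i · x. Evaluating each term at x = 0:
  Term 0 contributes -4 + 0 · 0 = -4
  Term 1 contributes 0 + 1 · 0 = 0
  Term 2 contributes -2 + 2 · 0 = -2
  Term 3 contributes -3 + 3 · 0 = -3
  Term 4 contributes 5 + 4 · 0 = 5
p(0) = ⊕ of these = min[-4, 0, -2, -3, 5] = -4.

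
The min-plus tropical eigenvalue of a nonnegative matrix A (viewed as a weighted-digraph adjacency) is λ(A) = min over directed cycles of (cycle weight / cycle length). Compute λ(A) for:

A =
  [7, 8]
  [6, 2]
λ(A) = 2

Enumerate directed cycles and compute their means (weight / length). Sample:
  cycle 0 → 0: weight = 7, length = 1, mean = 7/1 ≈ 7.000
  cycle 1 → 1: weight = 2, length = 1, mean = 2/1 ≈ 2.000
  cycle 0 → 1 → 0: weight = 14, length = 2, mean = 14/2 ≈ 7.000
  cycle 1 → 0 → 1: weight = 14, length = 2, mean = 14/2 ≈ 7.000
Minimum mean = 2.000, attained e.g. along the cycle 1 → 1 with weight 2 and length 1. So λ(A) = 2/1 = 2.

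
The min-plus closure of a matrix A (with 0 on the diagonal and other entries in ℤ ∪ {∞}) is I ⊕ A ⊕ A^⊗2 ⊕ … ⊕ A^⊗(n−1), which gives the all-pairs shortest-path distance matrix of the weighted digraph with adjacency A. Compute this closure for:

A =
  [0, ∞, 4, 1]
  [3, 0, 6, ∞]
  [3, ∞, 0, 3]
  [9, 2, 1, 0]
Closure =
  [0, 3, 2, 1]
  [3, 0, 5, 4]
  [3, 5, 0, 3]
  [4, 2, 1, 0]

This is the Floyd-Warshall all-pairs shortest-path computation. For each intermediate vertex k = 0, 1, …, 3, update dist[i][j] ← min(dist[i][j], dist[i][k] + dist[k][j]). The final matrix gives, for each (i, j), the minimum total weight of any directed path from i to j (possibly empty when i = j).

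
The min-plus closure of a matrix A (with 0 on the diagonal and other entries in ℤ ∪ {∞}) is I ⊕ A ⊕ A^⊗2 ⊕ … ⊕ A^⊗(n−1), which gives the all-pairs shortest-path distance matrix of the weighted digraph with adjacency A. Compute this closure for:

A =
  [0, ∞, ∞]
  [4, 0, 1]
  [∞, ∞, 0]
Closure =
  [0, ∞, ∞]
  [4, 0, 1]
  [∞, ∞, 0]

This is the Floyd-Warshall all-pairs shortest-path computation. For each intermediate vertex k = 0, 1, …, 2, update dist[i][j] ← min(dist[i][j], dist[i][k] + dist[k][j]). The final matrix gives, for each (i, j), the minimum total weight of any directed path from i to j (possibly empty when i = j).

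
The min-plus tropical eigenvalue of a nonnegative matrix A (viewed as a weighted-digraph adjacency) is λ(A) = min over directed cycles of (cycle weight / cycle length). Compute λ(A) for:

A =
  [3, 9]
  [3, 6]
λ(A) = 3

Enumerate directed cycles and compute their means (weight / length). Sample:
  cycle 0 → 0: weight = 3, length = 1, mean = 3/1 ≈ 3.000
  cycle 1 → 1: weight = 6, length = 1, mean = 6/1 ≈ 6.000
  cycle 0 → 1 → 0: weight = 12, length = 2, mean = 12/2 ≈ 6.000
  cycle 1 → 0 → 1: weight = 12, length = 2, mean = 12/2 ≈ 6.000
Minimum mean = 3.000, attained e.g. along the cycle 0 → 0 with weight 3 and length 1. So λ(A) = 3/1 = 3.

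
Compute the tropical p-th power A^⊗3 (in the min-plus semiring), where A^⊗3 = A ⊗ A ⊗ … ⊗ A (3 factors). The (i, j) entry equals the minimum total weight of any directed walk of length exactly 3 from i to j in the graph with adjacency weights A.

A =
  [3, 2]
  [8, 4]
A^⊗3 =
  [9, 8]
  [14, 12]

Each entry (A^⊗3)_ij equals the minimum over all length-3 walks i = v_0 → v_1 → … → v_3 = j of Σ_t A[v_t][v_{t+1}]. For example, for (i, j) = (0, 1) we minimise over 4 possible intermediate vertex sequences; the minimum is 8, attained along the walk 0 → 0 → 0 → 1.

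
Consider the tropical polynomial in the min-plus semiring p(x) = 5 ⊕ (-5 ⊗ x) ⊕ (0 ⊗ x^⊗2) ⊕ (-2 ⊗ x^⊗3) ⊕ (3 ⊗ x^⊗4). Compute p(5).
p(5) = 0

A tropical monomial a ⊗ x^⊗i evaluates to a + i · x. Evaluating each term at x = 5:
  Term 0 contributes 5 + 0 · 5 = 5
  Term 1 contributes -5 + 1 · 5 = 0
  Term 2 contributes 0 + 2 · 5 = 10
  Term 3 contributes -2 + 3 · 5 = 13
  Term 4 contributes 3 + 4 · 5 = 23
p(5) = ⊕ of these = min[5, 0, 10, 13, 23] = 0.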